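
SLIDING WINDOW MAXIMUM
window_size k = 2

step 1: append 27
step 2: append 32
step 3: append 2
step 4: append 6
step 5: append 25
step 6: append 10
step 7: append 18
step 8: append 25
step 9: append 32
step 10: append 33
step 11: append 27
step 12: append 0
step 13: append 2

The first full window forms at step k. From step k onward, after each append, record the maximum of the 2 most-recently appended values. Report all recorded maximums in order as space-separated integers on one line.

step 1: append 27 -> window=[27] (not full yet)
step 2: append 32 -> window=[27, 32] -> max=32
step 3: append 2 -> window=[32, 2] -> max=32
step 4: append 6 -> window=[2, 6] -> max=6
step 5: append 25 -> window=[6, 25] -> max=25
step 6: append 10 -> window=[25, 10] -> max=25
step 7: append 18 -> window=[10, 18] -> max=18
step 8: append 25 -> window=[18, 25] -> max=25
step 9: append 32 -> window=[25, 32] -> max=32
step 10: append 33 -> window=[32, 33] -> max=33
step 11: append 27 -> window=[33, 27] -> max=33
step 12: append 0 -> window=[27, 0] -> max=27
step 13: append 2 -> window=[0, 2] -> max=2

Answer: 32 32 6 25 25 18 25 32 33 33 27 2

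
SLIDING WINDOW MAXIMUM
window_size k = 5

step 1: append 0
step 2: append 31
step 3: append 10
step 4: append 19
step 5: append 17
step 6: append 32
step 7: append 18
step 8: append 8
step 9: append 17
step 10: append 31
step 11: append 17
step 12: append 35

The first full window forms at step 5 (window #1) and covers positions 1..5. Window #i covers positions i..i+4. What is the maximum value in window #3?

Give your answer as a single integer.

Answer: 32

Derivation:
step 1: append 0 -> window=[0] (not full yet)
step 2: append 31 -> window=[0, 31] (not full yet)
step 3: append 10 -> window=[0, 31, 10] (not full yet)
step 4: append 19 -> window=[0, 31, 10, 19] (not full yet)
step 5: append 17 -> window=[0, 31, 10, 19, 17] -> max=31
step 6: append 32 -> window=[31, 10, 19, 17, 32] -> max=32
step 7: append 18 -> window=[10, 19, 17, 32, 18] -> max=32
Window #3 max = 32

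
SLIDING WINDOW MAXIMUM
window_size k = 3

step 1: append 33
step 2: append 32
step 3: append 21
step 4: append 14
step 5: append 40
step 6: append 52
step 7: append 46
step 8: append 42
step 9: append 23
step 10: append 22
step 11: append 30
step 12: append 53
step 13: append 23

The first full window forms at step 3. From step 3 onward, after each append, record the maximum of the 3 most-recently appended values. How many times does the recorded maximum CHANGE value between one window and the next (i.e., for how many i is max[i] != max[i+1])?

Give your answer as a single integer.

step 1: append 33 -> window=[33] (not full yet)
step 2: append 32 -> window=[33, 32] (not full yet)
step 3: append 21 -> window=[33, 32, 21] -> max=33
step 4: append 14 -> window=[32, 21, 14] -> max=32
step 5: append 40 -> window=[21, 14, 40] -> max=40
step 6: append 52 -> window=[14, 40, 52] -> max=52
step 7: append 46 -> window=[40, 52, 46] -> max=52
step 8: append 42 -> window=[52, 46, 42] -> max=52
step 9: append 23 -> window=[46, 42, 23] -> max=46
step 10: append 22 -> window=[42, 23, 22] -> max=42
step 11: append 30 -> window=[23, 22, 30] -> max=30
step 12: append 53 -> window=[22, 30, 53] -> max=53
step 13: append 23 -> window=[30, 53, 23] -> max=53
Recorded maximums: 33 32 40 52 52 52 46 42 30 53 53
Changes between consecutive maximums: 7

Answer: 7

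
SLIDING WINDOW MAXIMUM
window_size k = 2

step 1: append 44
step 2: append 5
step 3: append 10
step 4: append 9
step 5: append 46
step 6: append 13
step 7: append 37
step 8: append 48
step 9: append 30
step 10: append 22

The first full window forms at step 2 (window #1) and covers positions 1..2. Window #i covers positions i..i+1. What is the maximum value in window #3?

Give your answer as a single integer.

Answer: 10

Derivation:
step 1: append 44 -> window=[44] (not full yet)
step 2: append 5 -> window=[44, 5] -> max=44
step 3: append 10 -> window=[5, 10] -> max=10
step 4: append 9 -> window=[10, 9] -> max=10
Window #3 max = 10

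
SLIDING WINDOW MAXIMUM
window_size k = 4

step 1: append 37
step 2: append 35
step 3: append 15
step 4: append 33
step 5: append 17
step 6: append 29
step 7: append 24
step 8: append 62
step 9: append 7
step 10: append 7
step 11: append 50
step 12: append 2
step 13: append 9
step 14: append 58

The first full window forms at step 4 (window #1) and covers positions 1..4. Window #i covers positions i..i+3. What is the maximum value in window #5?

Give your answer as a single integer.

Answer: 62

Derivation:
step 1: append 37 -> window=[37] (not full yet)
step 2: append 35 -> window=[37, 35] (not full yet)
step 3: append 15 -> window=[37, 35, 15] (not full yet)
step 4: append 33 -> window=[37, 35, 15, 33] -> max=37
step 5: append 17 -> window=[35, 15, 33, 17] -> max=35
step 6: append 29 -> window=[15, 33, 17, 29] -> max=33
step 7: append 24 -> window=[33, 17, 29, 24] -> max=33
step 8: append 62 -> window=[17, 29, 24, 62] -> max=62
Window #5 max = 62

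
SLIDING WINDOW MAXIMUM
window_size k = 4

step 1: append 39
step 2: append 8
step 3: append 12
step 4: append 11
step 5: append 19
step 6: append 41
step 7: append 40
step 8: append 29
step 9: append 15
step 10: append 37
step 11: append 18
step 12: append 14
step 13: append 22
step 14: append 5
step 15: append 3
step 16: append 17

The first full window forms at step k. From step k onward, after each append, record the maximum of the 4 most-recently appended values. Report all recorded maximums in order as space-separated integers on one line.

Answer: 39 19 41 41 41 41 40 37 37 37 22 22 22

Derivation:
step 1: append 39 -> window=[39] (not full yet)
step 2: append 8 -> window=[39, 8] (not full yet)
step 3: append 12 -> window=[39, 8, 12] (not full yet)
step 4: append 11 -> window=[39, 8, 12, 11] -> max=39
step 5: append 19 -> window=[8, 12, 11, 19] -> max=19
step 6: append 41 -> window=[12, 11, 19, 41] -> max=41
step 7: append 40 -> window=[11, 19, 41, 40] -> max=41
step 8: append 29 -> window=[19, 41, 40, 29] -> max=41
step 9: append 15 -> window=[41, 40, 29, 15] -> max=41
step 10: append 37 -> window=[40, 29, 15, 37] -> max=40
step 11: append 18 -> window=[29, 15, 37, 18] -> max=37
step 12: append 14 -> window=[15, 37, 18, 14] -> max=37
step 13: append 22 -> window=[37, 18, 14, 22] -> max=37
step 14: append 5 -> window=[18, 14, 22, 5] -> max=22
step 15: append 3 -> window=[14, 22, 5, 3] -> max=22
step 16: append 17 -> window=[22, 5, 3, 17] -> max=22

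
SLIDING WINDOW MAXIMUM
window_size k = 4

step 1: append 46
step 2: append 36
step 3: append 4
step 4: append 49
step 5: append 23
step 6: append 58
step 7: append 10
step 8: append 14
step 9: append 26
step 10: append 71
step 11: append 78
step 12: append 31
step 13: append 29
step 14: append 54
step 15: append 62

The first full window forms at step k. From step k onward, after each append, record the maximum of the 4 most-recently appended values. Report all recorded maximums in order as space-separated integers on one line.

Answer: 49 49 58 58 58 58 71 78 78 78 78 62

Derivation:
step 1: append 46 -> window=[46] (not full yet)
step 2: append 36 -> window=[46, 36] (not full yet)
step 3: append 4 -> window=[46, 36, 4] (not full yet)
step 4: append 49 -> window=[46, 36, 4, 49] -> max=49
step 5: append 23 -> window=[36, 4, 49, 23] -> max=49
step 6: append 58 -> window=[4, 49, 23, 58] -> max=58
step 7: append 10 -> window=[49, 23, 58, 10] -> max=58
step 8: append 14 -> window=[23, 58, 10, 14] -> max=58
step 9: append 26 -> window=[58, 10, 14, 26] -> max=58
step 10: append 71 -> window=[10, 14, 26, 71] -> max=71
step 11: append 78 -> window=[14, 26, 71, 78] -> max=78
step 12: append 31 -> window=[26, 71, 78, 31] -> max=78
step 13: append 29 -> window=[71, 78, 31, 29] -> max=78
step 14: append 54 -> window=[78, 31, 29, 54] -> max=78
step 15: append 62 -> window=[31, 29, 54, 62] -> max=62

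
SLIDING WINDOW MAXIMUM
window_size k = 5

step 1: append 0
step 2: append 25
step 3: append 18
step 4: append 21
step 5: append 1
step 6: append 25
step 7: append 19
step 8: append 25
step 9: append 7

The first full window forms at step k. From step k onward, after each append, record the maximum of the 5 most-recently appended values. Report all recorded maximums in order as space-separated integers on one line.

step 1: append 0 -> window=[0] (not full yet)
step 2: append 25 -> window=[0, 25] (not full yet)
step 3: append 18 -> window=[0, 25, 18] (not full yet)
step 4: append 21 -> window=[0, 25, 18, 21] (not full yet)
step 5: append 1 -> window=[0, 25, 18, 21, 1] -> max=25
step 6: append 25 -> window=[25, 18, 21, 1, 25] -> max=25
step 7: append 19 -> window=[18, 21, 1, 25, 19] -> max=25
step 8: append 25 -> window=[21, 1, 25, 19, 25] -> max=25
step 9: append 7 -> window=[1, 25, 19, 25, 7] -> max=25

Answer: 25 25 25 25 25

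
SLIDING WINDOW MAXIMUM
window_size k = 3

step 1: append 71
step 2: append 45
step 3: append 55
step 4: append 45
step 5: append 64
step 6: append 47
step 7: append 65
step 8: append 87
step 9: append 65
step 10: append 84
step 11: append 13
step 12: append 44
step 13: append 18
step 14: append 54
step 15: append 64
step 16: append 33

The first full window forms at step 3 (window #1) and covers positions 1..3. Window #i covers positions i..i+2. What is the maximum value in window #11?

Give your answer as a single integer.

step 1: append 71 -> window=[71] (not full yet)
step 2: append 45 -> window=[71, 45] (not full yet)
step 3: append 55 -> window=[71, 45, 55] -> max=71
step 4: append 45 -> window=[45, 55, 45] -> max=55
step 5: append 64 -> window=[55, 45, 64] -> max=64
step 6: append 47 -> window=[45, 64, 47] -> max=64
step 7: append 65 -> window=[64, 47, 65] -> max=65
step 8: append 87 -> window=[47, 65, 87] -> max=87
step 9: append 65 -> window=[65, 87, 65] -> max=87
step 10: append 84 -> window=[87, 65, 84] -> max=87
step 11: append 13 -> window=[65, 84, 13] -> max=84
step 12: append 44 -> window=[84, 13, 44] -> max=84
step 13: append 18 -> window=[13, 44, 18] -> max=44
Window #11 max = 44

Answer: 44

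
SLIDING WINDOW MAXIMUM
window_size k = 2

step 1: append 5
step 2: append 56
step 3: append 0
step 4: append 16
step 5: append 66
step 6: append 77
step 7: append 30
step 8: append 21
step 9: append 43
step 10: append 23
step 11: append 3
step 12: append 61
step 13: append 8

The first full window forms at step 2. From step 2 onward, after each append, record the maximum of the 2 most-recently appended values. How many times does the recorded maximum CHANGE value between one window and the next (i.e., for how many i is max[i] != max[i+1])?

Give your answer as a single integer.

Answer: 7

Derivation:
step 1: append 5 -> window=[5] (not full yet)
step 2: append 56 -> window=[5, 56] -> max=56
step 3: append 0 -> window=[56, 0] -> max=56
step 4: append 16 -> window=[0, 16] -> max=16
step 5: append 66 -> window=[16, 66] -> max=66
step 6: append 77 -> window=[66, 77] -> max=77
step 7: append 30 -> window=[77, 30] -> max=77
step 8: append 21 -> window=[30, 21] -> max=30
step 9: append 43 -> window=[21, 43] -> max=43
step 10: append 23 -> window=[43, 23] -> max=43
step 11: append 3 -> window=[23, 3] -> max=23
step 12: append 61 -> window=[3, 61] -> max=61
step 13: append 8 -> window=[61, 8] -> max=61
Recorded maximums: 56 56 16 66 77 77 30 43 43 23 61 61
Changes between consecutive maximums: 7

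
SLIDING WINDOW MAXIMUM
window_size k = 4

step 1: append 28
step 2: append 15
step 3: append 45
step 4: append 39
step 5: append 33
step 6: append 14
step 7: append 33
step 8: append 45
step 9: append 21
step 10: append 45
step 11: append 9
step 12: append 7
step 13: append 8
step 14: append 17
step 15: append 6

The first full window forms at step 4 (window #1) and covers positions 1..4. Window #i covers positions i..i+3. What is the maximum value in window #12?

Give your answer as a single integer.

step 1: append 28 -> window=[28] (not full yet)
step 2: append 15 -> window=[28, 15] (not full yet)
step 3: append 45 -> window=[28, 15, 45] (not full yet)
step 4: append 39 -> window=[28, 15, 45, 39] -> max=45
step 5: append 33 -> window=[15, 45, 39, 33] -> max=45
step 6: append 14 -> window=[45, 39, 33, 14] -> max=45
step 7: append 33 -> window=[39, 33, 14, 33] -> max=39
step 8: append 45 -> window=[33, 14, 33, 45] -> max=45
step 9: append 21 -> window=[14, 33, 45, 21] -> max=45
step 10: append 45 -> window=[33, 45, 21, 45] -> max=45
step 11: append 9 -> window=[45, 21, 45, 9] -> max=45
step 12: append 7 -> window=[21, 45, 9, 7] -> max=45
step 13: append 8 -> window=[45, 9, 7, 8] -> max=45
step 14: append 17 -> window=[9, 7, 8, 17] -> max=17
step 15: append 6 -> window=[7, 8, 17, 6] -> max=17
Window #12 max = 17

Answer: 17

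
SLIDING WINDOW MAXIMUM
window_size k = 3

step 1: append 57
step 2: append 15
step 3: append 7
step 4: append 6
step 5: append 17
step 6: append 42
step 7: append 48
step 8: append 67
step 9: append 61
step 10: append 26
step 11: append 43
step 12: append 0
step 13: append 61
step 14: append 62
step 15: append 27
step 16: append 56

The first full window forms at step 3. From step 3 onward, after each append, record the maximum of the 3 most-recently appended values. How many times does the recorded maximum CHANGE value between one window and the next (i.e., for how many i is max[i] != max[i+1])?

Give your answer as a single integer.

step 1: append 57 -> window=[57] (not full yet)
step 2: append 15 -> window=[57, 15] (not full yet)
step 3: append 7 -> window=[57, 15, 7] -> max=57
step 4: append 6 -> window=[15, 7, 6] -> max=15
step 5: append 17 -> window=[7, 6, 17] -> max=17
step 6: append 42 -> window=[6, 17, 42] -> max=42
step 7: append 48 -> window=[17, 42, 48] -> max=48
step 8: append 67 -> window=[42, 48, 67] -> max=67
step 9: append 61 -> window=[48, 67, 61] -> max=67
step 10: append 26 -> window=[67, 61, 26] -> max=67
step 11: append 43 -> window=[61, 26, 43] -> max=61
step 12: append 0 -> window=[26, 43, 0] -> max=43
step 13: append 61 -> window=[43, 0, 61] -> max=61
step 14: append 62 -> window=[0, 61, 62] -> max=62
step 15: append 27 -> window=[61, 62, 27] -> max=62
step 16: append 56 -> window=[62, 27, 56] -> max=62
Recorded maximums: 57 15 17 42 48 67 67 67 61 43 61 62 62 62
Changes between consecutive maximums: 9

Answer: 9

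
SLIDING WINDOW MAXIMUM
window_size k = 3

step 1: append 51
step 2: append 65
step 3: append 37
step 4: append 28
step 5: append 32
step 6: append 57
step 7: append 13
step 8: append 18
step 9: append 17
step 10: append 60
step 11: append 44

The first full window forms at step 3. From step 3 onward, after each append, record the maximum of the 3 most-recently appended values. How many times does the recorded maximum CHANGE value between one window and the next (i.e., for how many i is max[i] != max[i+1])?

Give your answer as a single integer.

Answer: 4

Derivation:
step 1: append 51 -> window=[51] (not full yet)
step 2: append 65 -> window=[51, 65] (not full yet)
step 3: append 37 -> window=[51, 65, 37] -> max=65
step 4: append 28 -> window=[65, 37, 28] -> max=65
step 5: append 32 -> window=[37, 28, 32] -> max=37
step 6: append 57 -> window=[28, 32, 57] -> max=57
step 7: append 13 -> window=[32, 57, 13] -> max=57
step 8: append 18 -> window=[57, 13, 18] -> max=57
step 9: append 17 -> window=[13, 18, 17] -> max=18
step 10: append 60 -> window=[18, 17, 60] -> max=60
step 11: append 44 -> window=[17, 60, 44] -> max=60
Recorded maximums: 65 65 37 57 57 57 18 60 60
Changes between consecutive maximums: 4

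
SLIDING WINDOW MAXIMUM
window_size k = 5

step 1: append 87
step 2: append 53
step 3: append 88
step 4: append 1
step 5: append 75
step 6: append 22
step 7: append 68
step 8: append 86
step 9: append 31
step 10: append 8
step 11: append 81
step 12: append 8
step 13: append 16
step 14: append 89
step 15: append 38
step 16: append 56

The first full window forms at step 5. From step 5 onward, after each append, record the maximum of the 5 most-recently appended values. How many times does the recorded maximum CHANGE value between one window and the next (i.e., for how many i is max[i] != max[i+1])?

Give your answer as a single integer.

Answer: 3

Derivation:
step 1: append 87 -> window=[87] (not full yet)
step 2: append 53 -> window=[87, 53] (not full yet)
step 3: append 88 -> window=[87, 53, 88] (not full yet)
step 4: append 1 -> window=[87, 53, 88, 1] (not full yet)
step 5: append 75 -> window=[87, 53, 88, 1, 75] -> max=88
step 6: append 22 -> window=[53, 88, 1, 75, 22] -> max=88
step 7: append 68 -> window=[88, 1, 75, 22, 68] -> max=88
step 8: append 86 -> window=[1, 75, 22, 68, 86] -> max=86
step 9: append 31 -> window=[75, 22, 68, 86, 31] -> max=86
step 10: append 8 -> window=[22, 68, 86, 31, 8] -> max=86
step 11: append 81 -> window=[68, 86, 31, 8, 81] -> max=86
step 12: append 8 -> window=[86, 31, 8, 81, 8] -> max=86
step 13: append 16 -> window=[31, 8, 81, 8, 16] -> max=81
step 14: append 89 -> window=[8, 81, 8, 16, 89] -> max=89
step 15: append 38 -> window=[81, 8, 16, 89, 38] -> max=89
step 16: append 56 -> window=[8, 16, 89, 38, 56] -> max=89
Recorded maximums: 88 88 88 86 86 86 86 86 81 89 89 89
Changes between consecutive maximums: 3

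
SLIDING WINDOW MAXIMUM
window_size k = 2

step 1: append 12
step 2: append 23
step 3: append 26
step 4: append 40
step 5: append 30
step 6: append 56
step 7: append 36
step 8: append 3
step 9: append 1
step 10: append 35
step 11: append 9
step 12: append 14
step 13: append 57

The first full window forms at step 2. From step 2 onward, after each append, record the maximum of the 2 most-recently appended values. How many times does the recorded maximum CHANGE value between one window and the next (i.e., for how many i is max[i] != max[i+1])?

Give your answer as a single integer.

step 1: append 12 -> window=[12] (not full yet)
step 2: append 23 -> window=[12, 23] -> max=23
step 3: append 26 -> window=[23, 26] -> max=26
step 4: append 40 -> window=[26, 40] -> max=40
step 5: append 30 -> window=[40, 30] -> max=40
step 6: append 56 -> window=[30, 56] -> max=56
step 7: append 36 -> window=[56, 36] -> max=56
step 8: append 3 -> window=[36, 3] -> max=36
step 9: append 1 -> window=[3, 1] -> max=3
step 10: append 35 -> window=[1, 35] -> max=35
step 11: append 9 -> window=[35, 9] -> max=35
step 12: append 14 -> window=[9, 14] -> max=14
step 13: append 57 -> window=[14, 57] -> max=57
Recorded maximums: 23 26 40 40 56 56 36 3 35 35 14 57
Changes between consecutive maximums: 8

Answer: 8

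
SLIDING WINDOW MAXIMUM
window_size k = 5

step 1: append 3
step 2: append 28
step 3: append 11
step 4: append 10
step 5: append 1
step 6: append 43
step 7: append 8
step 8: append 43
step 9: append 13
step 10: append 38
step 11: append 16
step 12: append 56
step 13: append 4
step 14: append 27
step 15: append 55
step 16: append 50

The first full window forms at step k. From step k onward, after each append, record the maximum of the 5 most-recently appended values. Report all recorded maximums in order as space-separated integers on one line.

step 1: append 3 -> window=[3] (not full yet)
step 2: append 28 -> window=[3, 28] (not full yet)
step 3: append 11 -> window=[3, 28, 11] (not full yet)
step 4: append 10 -> window=[3, 28, 11, 10] (not full yet)
step 5: append 1 -> window=[3, 28, 11, 10, 1] -> max=28
step 6: append 43 -> window=[28, 11, 10, 1, 43] -> max=43
step 7: append 8 -> window=[11, 10, 1, 43, 8] -> max=43
step 8: append 43 -> window=[10, 1, 43, 8, 43] -> max=43
step 9: append 13 -> window=[1, 43, 8, 43, 13] -> max=43
step 10: append 38 -> window=[43, 8, 43, 13, 38] -> max=43
step 11: append 16 -> window=[8, 43, 13, 38, 16] -> max=43
step 12: append 56 -> window=[43, 13, 38, 16, 56] -> max=56
step 13: append 4 -> window=[13, 38, 16, 56, 4] -> max=56
step 14: append 27 -> window=[38, 16, 56, 4, 27] -> max=56
step 15: append 55 -> window=[16, 56, 4, 27, 55] -> max=56
step 16: append 50 -> window=[56, 4, 27, 55, 50] -> max=56

Answer: 28 43 43 43 43 43 43 56 56 56 56 56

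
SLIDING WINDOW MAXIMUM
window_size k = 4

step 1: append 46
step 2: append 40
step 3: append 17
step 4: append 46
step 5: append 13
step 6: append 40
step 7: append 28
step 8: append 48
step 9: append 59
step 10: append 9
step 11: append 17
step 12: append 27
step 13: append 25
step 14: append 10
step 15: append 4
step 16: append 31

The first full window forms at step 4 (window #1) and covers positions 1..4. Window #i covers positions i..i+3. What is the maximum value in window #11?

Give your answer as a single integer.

Answer: 27

Derivation:
step 1: append 46 -> window=[46] (not full yet)
step 2: append 40 -> window=[46, 40] (not full yet)
step 3: append 17 -> window=[46, 40, 17] (not full yet)
step 4: append 46 -> window=[46, 40, 17, 46] -> max=46
step 5: append 13 -> window=[40, 17, 46, 13] -> max=46
step 6: append 40 -> window=[17, 46, 13, 40] -> max=46
step 7: append 28 -> window=[46, 13, 40, 28] -> max=46
step 8: append 48 -> window=[13, 40, 28, 48] -> max=48
step 9: append 59 -> window=[40, 28, 48, 59] -> max=59
step 10: append 9 -> window=[28, 48, 59, 9] -> max=59
step 11: append 17 -> window=[48, 59, 9, 17] -> max=59
step 12: append 27 -> window=[59, 9, 17, 27] -> max=59
step 13: append 25 -> window=[9, 17, 27, 25] -> max=27
step 14: append 10 -> window=[17, 27, 25, 10] -> max=27
Window #11 max = 27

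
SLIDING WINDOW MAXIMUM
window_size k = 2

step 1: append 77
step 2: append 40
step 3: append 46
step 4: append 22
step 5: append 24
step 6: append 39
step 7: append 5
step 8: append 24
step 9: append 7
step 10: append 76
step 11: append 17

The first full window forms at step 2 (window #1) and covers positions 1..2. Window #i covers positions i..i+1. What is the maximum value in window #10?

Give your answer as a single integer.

step 1: append 77 -> window=[77] (not full yet)
step 2: append 40 -> window=[77, 40] -> max=77
step 3: append 46 -> window=[40, 46] -> max=46
step 4: append 22 -> window=[46, 22] -> max=46
step 5: append 24 -> window=[22, 24] -> max=24
step 6: append 39 -> window=[24, 39] -> max=39
step 7: append 5 -> window=[39, 5] -> max=39
step 8: append 24 -> window=[5, 24] -> max=24
step 9: append 7 -> window=[24, 7] -> max=24
step 10: append 76 -> window=[7, 76] -> max=76
step 11: append 17 -> window=[76, 17] -> max=76
Window #10 max = 76

Answer: 76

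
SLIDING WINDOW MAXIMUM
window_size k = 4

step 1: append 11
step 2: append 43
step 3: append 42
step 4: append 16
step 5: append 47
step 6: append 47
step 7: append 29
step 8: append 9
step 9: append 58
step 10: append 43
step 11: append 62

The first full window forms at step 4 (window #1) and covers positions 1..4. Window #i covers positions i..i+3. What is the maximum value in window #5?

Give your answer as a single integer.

step 1: append 11 -> window=[11] (not full yet)
step 2: append 43 -> window=[11, 43] (not full yet)
step 3: append 42 -> window=[11, 43, 42] (not full yet)
step 4: append 16 -> window=[11, 43, 42, 16] -> max=43
step 5: append 47 -> window=[43, 42, 16, 47] -> max=47
step 6: append 47 -> window=[42, 16, 47, 47] -> max=47
step 7: append 29 -> window=[16, 47, 47, 29] -> max=47
step 8: append 9 -> window=[47, 47, 29, 9] -> max=47
Window #5 max = 47

Answer: 47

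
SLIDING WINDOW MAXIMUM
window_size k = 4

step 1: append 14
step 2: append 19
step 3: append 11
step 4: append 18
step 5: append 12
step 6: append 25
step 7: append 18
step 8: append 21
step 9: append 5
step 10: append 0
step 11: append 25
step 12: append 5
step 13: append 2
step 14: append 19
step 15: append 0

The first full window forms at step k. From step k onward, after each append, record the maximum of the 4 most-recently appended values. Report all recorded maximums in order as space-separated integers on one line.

Answer: 19 19 25 25 25 25 21 25 25 25 25 19

Derivation:
step 1: append 14 -> window=[14] (not full yet)
step 2: append 19 -> window=[14, 19] (not full yet)
step 3: append 11 -> window=[14, 19, 11] (not full yet)
step 4: append 18 -> window=[14, 19, 11, 18] -> max=19
step 5: append 12 -> window=[19, 11, 18, 12] -> max=19
step 6: append 25 -> window=[11, 18, 12, 25] -> max=25
step 7: append 18 -> window=[18, 12, 25, 18] -> max=25
step 8: append 21 -> window=[12, 25, 18, 21] -> max=25
step 9: append 5 -> window=[25, 18, 21, 5] -> max=25
step 10: append 0 -> window=[18, 21, 5, 0] -> max=21
step 11: append 25 -> window=[21, 5, 0, 25] -> max=25
step 12: append 5 -> window=[5, 0, 25, 5] -> max=25
step 13: append 2 -> window=[0, 25, 5, 2] -> max=25
step 14: append 19 -> window=[25, 5, 2, 19] -> max=25
step 15: append 0 -> window=[5, 2, 19, 0] -> max=19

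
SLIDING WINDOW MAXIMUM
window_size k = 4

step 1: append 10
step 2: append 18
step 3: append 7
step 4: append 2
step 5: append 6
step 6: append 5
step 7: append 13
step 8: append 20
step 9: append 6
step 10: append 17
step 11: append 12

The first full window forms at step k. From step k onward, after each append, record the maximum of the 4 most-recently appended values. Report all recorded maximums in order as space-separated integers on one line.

step 1: append 10 -> window=[10] (not full yet)
step 2: append 18 -> window=[10, 18] (not full yet)
step 3: append 7 -> window=[10, 18, 7] (not full yet)
step 4: append 2 -> window=[10, 18, 7, 2] -> max=18
step 5: append 6 -> window=[18, 7, 2, 6] -> max=18
step 6: append 5 -> window=[7, 2, 6, 5] -> max=7
step 7: append 13 -> window=[2, 6, 5, 13] -> max=13
step 8: append 20 -> window=[6, 5, 13, 20] -> max=20
step 9: append 6 -> window=[5, 13, 20, 6] -> max=20
step 10: append 17 -> window=[13, 20, 6, 17] -> max=20
step 11: append 12 -> window=[20, 6, 17, 12] -> max=20

Answer: 18 18 7 13 20 20 20 20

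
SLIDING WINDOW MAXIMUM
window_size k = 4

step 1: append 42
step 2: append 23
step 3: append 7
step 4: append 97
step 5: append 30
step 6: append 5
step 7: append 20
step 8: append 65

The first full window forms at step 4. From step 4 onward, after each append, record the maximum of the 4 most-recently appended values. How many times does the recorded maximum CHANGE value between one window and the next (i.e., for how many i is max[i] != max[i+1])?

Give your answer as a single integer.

Answer: 1

Derivation:
step 1: append 42 -> window=[42] (not full yet)
step 2: append 23 -> window=[42, 23] (not full yet)
step 3: append 7 -> window=[42, 23, 7] (not full yet)
step 4: append 97 -> window=[42, 23, 7, 97] -> max=97
step 5: append 30 -> window=[23, 7, 97, 30] -> max=97
step 6: append 5 -> window=[7, 97, 30, 5] -> max=97
step 7: append 20 -> window=[97, 30, 5, 20] -> max=97
step 8: append 65 -> window=[30, 5, 20, 65] -> max=65
Recorded maximums: 97 97 97 97 65
Changes between consecutive maximums: 1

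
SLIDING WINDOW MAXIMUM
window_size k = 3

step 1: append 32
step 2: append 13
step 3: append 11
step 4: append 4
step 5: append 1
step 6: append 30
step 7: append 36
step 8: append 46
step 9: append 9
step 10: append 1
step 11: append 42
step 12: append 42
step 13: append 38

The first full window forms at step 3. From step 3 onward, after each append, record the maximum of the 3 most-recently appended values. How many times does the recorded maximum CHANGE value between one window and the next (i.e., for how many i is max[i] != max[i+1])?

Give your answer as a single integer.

Answer: 6

Derivation:
step 1: append 32 -> window=[32] (not full yet)
step 2: append 13 -> window=[32, 13] (not full yet)
step 3: append 11 -> window=[32, 13, 11] -> max=32
step 4: append 4 -> window=[13, 11, 4] -> max=13
step 5: append 1 -> window=[11, 4, 1] -> max=11
step 6: append 30 -> window=[4, 1, 30] -> max=30
step 7: append 36 -> window=[1, 30, 36] -> max=36
step 8: append 46 -> window=[30, 36, 46] -> max=46
step 9: append 9 -> window=[36, 46, 9] -> max=46
step 10: append 1 -> window=[46, 9, 1] -> max=46
step 11: append 42 -> window=[9, 1, 42] -> max=42
step 12: append 42 -> window=[1, 42, 42] -> max=42
step 13: append 38 -> window=[42, 42, 38] -> max=42
Recorded maximums: 32 13 11 30 36 46 46 46 42 42 42
Changes between consecutive maximums: 6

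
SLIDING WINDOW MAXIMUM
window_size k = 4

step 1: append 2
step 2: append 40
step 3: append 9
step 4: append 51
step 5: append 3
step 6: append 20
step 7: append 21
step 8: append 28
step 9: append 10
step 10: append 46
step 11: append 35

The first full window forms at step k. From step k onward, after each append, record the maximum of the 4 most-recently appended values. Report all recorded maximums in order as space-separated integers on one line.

step 1: append 2 -> window=[2] (not full yet)
step 2: append 40 -> window=[2, 40] (not full yet)
step 3: append 9 -> window=[2, 40, 9] (not full yet)
step 4: append 51 -> window=[2, 40, 9, 51] -> max=51
step 5: append 3 -> window=[40, 9, 51, 3] -> max=51
step 6: append 20 -> window=[9, 51, 3, 20] -> max=51
step 7: append 21 -> window=[51, 3, 20, 21] -> max=51
step 8: append 28 -> window=[3, 20, 21, 28] -> max=28
step 9: append 10 -> window=[20, 21, 28, 10] -> max=28
step 10: append 46 -> window=[21, 28, 10, 46] -> max=46
step 11: append 35 -> window=[28, 10, 46, 35] -> max=46

Answer: 51 51 51 51 28 28 46 46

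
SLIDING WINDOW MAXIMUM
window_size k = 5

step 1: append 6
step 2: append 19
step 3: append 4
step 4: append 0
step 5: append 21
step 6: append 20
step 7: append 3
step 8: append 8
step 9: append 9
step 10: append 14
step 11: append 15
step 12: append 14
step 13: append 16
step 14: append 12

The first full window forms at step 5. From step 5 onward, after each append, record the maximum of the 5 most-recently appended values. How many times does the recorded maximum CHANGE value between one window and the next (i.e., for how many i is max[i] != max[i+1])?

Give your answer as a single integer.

step 1: append 6 -> window=[6] (not full yet)
step 2: append 19 -> window=[6, 19] (not full yet)
step 3: append 4 -> window=[6, 19, 4] (not full yet)
step 4: append 0 -> window=[6, 19, 4, 0] (not full yet)
step 5: append 21 -> window=[6, 19, 4, 0, 21] -> max=21
step 6: append 20 -> window=[19, 4, 0, 21, 20] -> max=21
step 7: append 3 -> window=[4, 0, 21, 20, 3] -> max=21
step 8: append 8 -> window=[0, 21, 20, 3, 8] -> max=21
step 9: append 9 -> window=[21, 20, 3, 8, 9] -> max=21
step 10: append 14 -> window=[20, 3, 8, 9, 14] -> max=20
step 11: append 15 -> window=[3, 8, 9, 14, 15] -> max=15
step 12: append 14 -> window=[8, 9, 14, 15, 14] -> max=15
step 13: append 16 -> window=[9, 14, 15, 14, 16] -> max=16
step 14: append 12 -> window=[14, 15, 14, 16, 12] -> max=16
Recorded maximums: 21 21 21 21 21 20 15 15 16 16
Changes between consecutive maximums: 3

Answer: 3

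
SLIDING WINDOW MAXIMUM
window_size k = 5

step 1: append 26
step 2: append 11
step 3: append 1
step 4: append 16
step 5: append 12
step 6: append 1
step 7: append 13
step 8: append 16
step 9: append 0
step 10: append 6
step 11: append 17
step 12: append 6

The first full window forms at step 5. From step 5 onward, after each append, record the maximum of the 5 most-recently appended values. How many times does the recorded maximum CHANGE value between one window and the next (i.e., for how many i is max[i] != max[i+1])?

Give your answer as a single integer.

step 1: append 26 -> window=[26] (not full yet)
step 2: append 11 -> window=[26, 11] (not full yet)
step 3: append 1 -> window=[26, 11, 1] (not full yet)
step 4: append 16 -> window=[26, 11, 1, 16] (not full yet)
step 5: append 12 -> window=[26, 11, 1, 16, 12] -> max=26
step 6: append 1 -> window=[11, 1, 16, 12, 1] -> max=16
step 7: append 13 -> window=[1, 16, 12, 1, 13] -> max=16
step 8: append 16 -> window=[16, 12, 1, 13, 16] -> max=16
step 9: append 0 -> window=[12, 1, 13, 16, 0] -> max=16
step 10: append 6 -> window=[1, 13, 16, 0, 6] -> max=16
step 11: append 17 -> window=[13, 16, 0, 6, 17] -> max=17
step 12: append 6 -> window=[16, 0, 6, 17, 6] -> max=17
Recorded maximums: 26 16 16 16 16 16 17 17
Changes between consecutive maximums: 2

Answer: 2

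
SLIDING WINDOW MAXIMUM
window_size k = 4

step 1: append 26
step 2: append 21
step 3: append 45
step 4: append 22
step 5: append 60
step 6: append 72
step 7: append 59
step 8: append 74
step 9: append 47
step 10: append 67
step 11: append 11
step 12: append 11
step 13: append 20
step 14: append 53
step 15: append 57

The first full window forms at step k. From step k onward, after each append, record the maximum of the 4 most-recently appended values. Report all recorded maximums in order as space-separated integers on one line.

Answer: 45 60 72 72 74 74 74 74 67 67 53 57

Derivation:
step 1: append 26 -> window=[26] (not full yet)
step 2: append 21 -> window=[26, 21] (not full yet)
step 3: append 45 -> window=[26, 21, 45] (not full yet)
step 4: append 22 -> window=[26, 21, 45, 22] -> max=45
step 5: append 60 -> window=[21, 45, 22, 60] -> max=60
step 6: append 72 -> window=[45, 22, 60, 72] -> max=72
step 7: append 59 -> window=[22, 60, 72, 59] -> max=72
step 8: append 74 -> window=[60, 72, 59, 74] -> max=74
step 9: append 47 -> window=[72, 59, 74, 47] -> max=74
step 10: append 67 -> window=[59, 74, 47, 67] -> max=74
step 11: append 11 -> window=[74, 47, 67, 11] -> max=74
step 12: append 11 -> window=[47, 67, 11, 11] -> max=67
step 13: append 20 -> window=[67, 11, 11, 20] -> max=67
step 14: append 53 -> window=[11, 11, 20, 53] -> max=53
step 15: append 57 -> window=[11, 20, 53, 57] -> max=57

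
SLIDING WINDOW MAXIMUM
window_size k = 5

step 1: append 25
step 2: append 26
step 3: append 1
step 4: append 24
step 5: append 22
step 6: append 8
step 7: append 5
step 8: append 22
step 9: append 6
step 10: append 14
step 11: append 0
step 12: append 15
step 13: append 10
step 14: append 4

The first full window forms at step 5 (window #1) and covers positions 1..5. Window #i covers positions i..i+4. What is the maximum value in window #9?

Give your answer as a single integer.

step 1: append 25 -> window=[25] (not full yet)
step 2: append 26 -> window=[25, 26] (not full yet)
step 3: append 1 -> window=[25, 26, 1] (not full yet)
step 4: append 24 -> window=[25, 26, 1, 24] (not full yet)
step 5: append 22 -> window=[25, 26, 1, 24, 22] -> max=26
step 6: append 8 -> window=[26, 1, 24, 22, 8] -> max=26
step 7: append 5 -> window=[1, 24, 22, 8, 5] -> max=24
step 8: append 22 -> window=[24, 22, 8, 5, 22] -> max=24
step 9: append 6 -> window=[22, 8, 5, 22, 6] -> max=22
step 10: append 14 -> window=[8, 5, 22, 6, 14] -> max=22
step 11: append 0 -> window=[5, 22, 6, 14, 0] -> max=22
step 12: append 15 -> window=[22, 6, 14, 0, 15] -> max=22
step 13: append 10 -> window=[6, 14, 0, 15, 10] -> max=15
Window #9 max = 15

Answer: 15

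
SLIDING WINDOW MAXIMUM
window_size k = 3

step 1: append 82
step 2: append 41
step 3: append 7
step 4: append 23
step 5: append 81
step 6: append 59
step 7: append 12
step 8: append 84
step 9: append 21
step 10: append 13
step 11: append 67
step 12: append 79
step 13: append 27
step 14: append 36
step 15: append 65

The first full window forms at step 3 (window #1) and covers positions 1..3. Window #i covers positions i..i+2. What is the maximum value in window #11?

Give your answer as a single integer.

step 1: append 82 -> window=[82] (not full yet)
step 2: append 41 -> window=[82, 41] (not full yet)
step 3: append 7 -> window=[82, 41, 7] -> max=82
step 4: append 23 -> window=[41, 7, 23] -> max=41
step 5: append 81 -> window=[7, 23, 81] -> max=81
step 6: append 59 -> window=[23, 81, 59] -> max=81
step 7: append 12 -> window=[81, 59, 12] -> max=81
step 8: append 84 -> window=[59, 12, 84] -> max=84
step 9: append 21 -> window=[12, 84, 21] -> max=84
step 10: append 13 -> window=[84, 21, 13] -> max=84
step 11: append 67 -> window=[21, 13, 67] -> max=67
step 12: append 79 -> window=[13, 67, 79] -> max=79
step 13: append 27 -> window=[67, 79, 27] -> max=79
Window #11 max = 79

Answer: 79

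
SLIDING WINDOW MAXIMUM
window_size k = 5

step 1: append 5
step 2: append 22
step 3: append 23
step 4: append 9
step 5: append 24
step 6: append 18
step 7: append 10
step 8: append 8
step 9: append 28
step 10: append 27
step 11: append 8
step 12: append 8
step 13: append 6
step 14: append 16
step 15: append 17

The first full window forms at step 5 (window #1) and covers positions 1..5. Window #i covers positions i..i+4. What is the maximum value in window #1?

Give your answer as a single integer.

step 1: append 5 -> window=[5] (not full yet)
step 2: append 22 -> window=[5, 22] (not full yet)
step 3: append 23 -> window=[5, 22, 23] (not full yet)
step 4: append 9 -> window=[5, 22, 23, 9] (not full yet)
step 5: append 24 -> window=[5, 22, 23, 9, 24] -> max=24
Window #1 max = 24

Answer: 24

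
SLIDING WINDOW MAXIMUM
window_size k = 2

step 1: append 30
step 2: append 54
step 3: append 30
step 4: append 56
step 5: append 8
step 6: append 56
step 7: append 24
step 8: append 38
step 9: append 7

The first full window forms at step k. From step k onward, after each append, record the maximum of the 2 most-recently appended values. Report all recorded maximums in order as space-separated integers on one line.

Answer: 54 54 56 56 56 56 38 38

Derivation:
step 1: append 30 -> window=[30] (not full yet)
step 2: append 54 -> window=[30, 54] -> max=54
step 3: append 30 -> window=[54, 30] -> max=54
step 4: append 56 -> window=[30, 56] -> max=56
step 5: append 8 -> window=[56, 8] -> max=56
step 6: append 56 -> window=[8, 56] -> max=56
step 7: append 24 -> window=[56, 24] -> max=56
step 8: append 38 -> window=[24, 38] -> max=38
step 9: append 7 -> window=[38, 7] -> max=38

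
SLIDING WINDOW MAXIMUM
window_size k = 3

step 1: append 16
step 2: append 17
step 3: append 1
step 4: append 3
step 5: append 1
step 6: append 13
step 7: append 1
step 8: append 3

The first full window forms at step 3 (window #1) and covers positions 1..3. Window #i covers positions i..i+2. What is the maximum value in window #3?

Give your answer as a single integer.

step 1: append 16 -> window=[16] (not full yet)
step 2: append 17 -> window=[16, 17] (not full yet)
step 3: append 1 -> window=[16, 17, 1] -> max=17
step 4: append 3 -> window=[17, 1, 3] -> max=17
step 5: append 1 -> window=[1, 3, 1] -> max=3
Window #3 max = 3

Answer: 3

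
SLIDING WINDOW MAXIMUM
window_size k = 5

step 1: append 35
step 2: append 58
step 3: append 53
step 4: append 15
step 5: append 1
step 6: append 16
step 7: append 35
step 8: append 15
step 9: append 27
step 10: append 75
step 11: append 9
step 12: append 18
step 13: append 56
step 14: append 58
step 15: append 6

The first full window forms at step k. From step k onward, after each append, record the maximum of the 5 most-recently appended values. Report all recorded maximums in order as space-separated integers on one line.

Answer: 58 58 53 35 35 75 75 75 75 75 58

Derivation:
step 1: append 35 -> window=[35] (not full yet)
step 2: append 58 -> window=[35, 58] (not full yet)
step 3: append 53 -> window=[35, 58, 53] (not full yet)
step 4: append 15 -> window=[35, 58, 53, 15] (not full yet)
step 5: append 1 -> window=[35, 58, 53, 15, 1] -> max=58
step 6: append 16 -> window=[58, 53, 15, 1, 16] -> max=58
step 7: append 35 -> window=[53, 15, 1, 16, 35] -> max=53
step 8: append 15 -> window=[15, 1, 16, 35, 15] -> max=35
step 9: append 27 -> window=[1, 16, 35, 15, 27] -> max=35
step 10: append 75 -> window=[16, 35, 15, 27, 75] -> max=75
step 11: append 9 -> window=[35, 15, 27, 75, 9] -> max=75
step 12: append 18 -> window=[15, 27, 75, 9, 18] -> max=75
step 13: append 56 -> window=[27, 75, 9, 18, 56] -> max=75
step 14: append 58 -> window=[75, 9, 18, 56, 58] -> max=75
step 15: append 6 -> window=[9, 18, 56, 58, 6] -> max=58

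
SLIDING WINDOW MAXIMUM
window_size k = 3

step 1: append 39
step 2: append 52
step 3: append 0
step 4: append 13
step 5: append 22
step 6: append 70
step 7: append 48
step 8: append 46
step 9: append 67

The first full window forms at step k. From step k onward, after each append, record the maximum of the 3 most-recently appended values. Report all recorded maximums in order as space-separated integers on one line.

step 1: append 39 -> window=[39] (not full yet)
step 2: append 52 -> window=[39, 52] (not full yet)
step 3: append 0 -> window=[39, 52, 0] -> max=52
step 4: append 13 -> window=[52, 0, 13] -> max=52
step 5: append 22 -> window=[0, 13, 22] -> max=22
step 6: append 70 -> window=[13, 22, 70] -> max=70
step 7: append 48 -> window=[22, 70, 48] -> max=70
step 8: append 46 -> window=[70, 48, 46] -> max=70
step 9: append 67 -> window=[48, 46, 67] -> max=67

Answer: 52 52 22 70 70 70 67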